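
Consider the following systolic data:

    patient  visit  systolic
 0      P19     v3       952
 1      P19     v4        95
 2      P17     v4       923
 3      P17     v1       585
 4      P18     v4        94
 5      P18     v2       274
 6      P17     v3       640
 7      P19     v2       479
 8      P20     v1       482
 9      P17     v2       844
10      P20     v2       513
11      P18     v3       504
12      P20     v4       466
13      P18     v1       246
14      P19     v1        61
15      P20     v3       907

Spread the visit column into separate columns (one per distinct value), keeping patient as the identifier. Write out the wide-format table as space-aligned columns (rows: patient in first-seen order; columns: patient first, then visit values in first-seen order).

patient  v3   v4   v1   v2 
P19      952  95   61   479
P17      640  923  585  844
P18      504  94   246  274
P20      907  466  482  513

Columns: patient plus the 4 distinct visit values (v3, v4, v1, v2).
For example, row P19 column v3 takes systolic=952 from the long row (P19, v3).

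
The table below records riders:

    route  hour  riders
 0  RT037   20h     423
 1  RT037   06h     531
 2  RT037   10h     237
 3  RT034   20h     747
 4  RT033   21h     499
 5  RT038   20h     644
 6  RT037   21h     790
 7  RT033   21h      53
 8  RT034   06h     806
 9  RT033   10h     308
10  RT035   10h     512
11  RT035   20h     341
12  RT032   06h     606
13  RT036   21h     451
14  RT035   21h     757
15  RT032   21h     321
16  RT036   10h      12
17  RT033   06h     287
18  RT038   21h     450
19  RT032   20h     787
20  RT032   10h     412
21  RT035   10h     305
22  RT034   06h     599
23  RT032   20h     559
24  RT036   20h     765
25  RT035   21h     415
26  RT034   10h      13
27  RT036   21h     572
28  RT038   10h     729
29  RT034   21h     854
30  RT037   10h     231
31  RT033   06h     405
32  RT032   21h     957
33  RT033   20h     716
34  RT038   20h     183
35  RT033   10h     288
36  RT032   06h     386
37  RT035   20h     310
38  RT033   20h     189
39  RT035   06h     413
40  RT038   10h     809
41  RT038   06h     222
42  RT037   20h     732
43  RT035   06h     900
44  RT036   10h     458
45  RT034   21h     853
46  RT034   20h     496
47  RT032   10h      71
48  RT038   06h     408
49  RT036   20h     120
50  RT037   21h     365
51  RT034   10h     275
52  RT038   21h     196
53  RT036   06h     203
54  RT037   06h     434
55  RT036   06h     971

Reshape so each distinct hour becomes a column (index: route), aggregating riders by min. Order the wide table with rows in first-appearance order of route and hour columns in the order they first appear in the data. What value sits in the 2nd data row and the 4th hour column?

853

With rows in first-appearance order of route, row 2 is route=RT034. hour columns in first-appearance order: 20h, 06h, 10h, 21h; column 4 is 21h.
Long rows with route=RT034, hour=21h: min(854, 853) = 853.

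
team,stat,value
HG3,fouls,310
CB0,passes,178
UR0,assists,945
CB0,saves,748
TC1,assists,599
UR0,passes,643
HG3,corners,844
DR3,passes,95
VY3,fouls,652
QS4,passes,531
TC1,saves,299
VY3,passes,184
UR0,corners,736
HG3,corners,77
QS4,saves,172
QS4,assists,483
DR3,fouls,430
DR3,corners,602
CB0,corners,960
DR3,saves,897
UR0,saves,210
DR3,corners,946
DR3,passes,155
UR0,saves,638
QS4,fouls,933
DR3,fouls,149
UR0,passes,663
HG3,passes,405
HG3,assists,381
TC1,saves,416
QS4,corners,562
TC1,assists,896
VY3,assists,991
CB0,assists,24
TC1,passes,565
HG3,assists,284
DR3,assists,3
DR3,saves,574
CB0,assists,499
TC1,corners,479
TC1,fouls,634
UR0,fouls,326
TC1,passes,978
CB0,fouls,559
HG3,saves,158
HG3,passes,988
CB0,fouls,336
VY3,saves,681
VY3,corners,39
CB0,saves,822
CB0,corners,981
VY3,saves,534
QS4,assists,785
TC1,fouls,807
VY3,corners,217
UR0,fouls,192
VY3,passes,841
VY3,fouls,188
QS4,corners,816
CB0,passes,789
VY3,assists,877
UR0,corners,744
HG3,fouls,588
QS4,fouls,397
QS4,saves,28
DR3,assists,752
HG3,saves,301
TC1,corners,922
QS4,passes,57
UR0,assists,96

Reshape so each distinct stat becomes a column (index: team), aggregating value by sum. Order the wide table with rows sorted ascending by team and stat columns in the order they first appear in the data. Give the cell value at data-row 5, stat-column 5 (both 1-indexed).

1401

With rows sorted ascending by team, row 5 is team=TC1. stat columns in first-appearance order: fouls, passes, assists, saves, corners; column 5 is corners.
Long rows with team=TC1, stat=corners: 479 + 922 = 1401.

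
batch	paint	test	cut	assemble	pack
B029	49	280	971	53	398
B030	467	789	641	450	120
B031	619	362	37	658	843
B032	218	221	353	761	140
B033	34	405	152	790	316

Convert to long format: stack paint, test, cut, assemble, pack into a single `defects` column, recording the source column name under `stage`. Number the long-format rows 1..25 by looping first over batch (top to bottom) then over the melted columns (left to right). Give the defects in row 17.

221

25 rows total (5 × 5). Row 17: index ⌊(17-1)/5⌋ = 3 into batch → B032; (17-1) mod 5 = 1 into the melted columns → test.
So row 17 is (B032, test, 221); defects = 221.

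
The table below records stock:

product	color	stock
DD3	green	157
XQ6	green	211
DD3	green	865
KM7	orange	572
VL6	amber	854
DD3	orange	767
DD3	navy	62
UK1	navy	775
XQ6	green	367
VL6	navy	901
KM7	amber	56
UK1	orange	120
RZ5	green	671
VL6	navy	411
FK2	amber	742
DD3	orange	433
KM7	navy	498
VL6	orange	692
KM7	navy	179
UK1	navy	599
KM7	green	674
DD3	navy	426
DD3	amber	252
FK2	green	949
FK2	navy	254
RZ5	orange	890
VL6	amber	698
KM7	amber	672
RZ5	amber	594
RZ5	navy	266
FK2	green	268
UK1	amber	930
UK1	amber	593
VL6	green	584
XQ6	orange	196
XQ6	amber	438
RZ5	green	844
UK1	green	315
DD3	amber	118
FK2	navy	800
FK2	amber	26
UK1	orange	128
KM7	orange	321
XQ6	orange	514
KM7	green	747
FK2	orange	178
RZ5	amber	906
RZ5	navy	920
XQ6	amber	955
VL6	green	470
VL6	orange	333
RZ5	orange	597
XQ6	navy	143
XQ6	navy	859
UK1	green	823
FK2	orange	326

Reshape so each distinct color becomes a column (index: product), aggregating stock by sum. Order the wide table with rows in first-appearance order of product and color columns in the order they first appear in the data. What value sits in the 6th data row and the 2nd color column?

1487

With rows in first-appearance order of product, row 6 is product=RZ5. color columns in first-appearance order: green, orange, amber, navy; column 2 is orange.
Long rows with product=RZ5, color=orange: 890 + 597 = 1487.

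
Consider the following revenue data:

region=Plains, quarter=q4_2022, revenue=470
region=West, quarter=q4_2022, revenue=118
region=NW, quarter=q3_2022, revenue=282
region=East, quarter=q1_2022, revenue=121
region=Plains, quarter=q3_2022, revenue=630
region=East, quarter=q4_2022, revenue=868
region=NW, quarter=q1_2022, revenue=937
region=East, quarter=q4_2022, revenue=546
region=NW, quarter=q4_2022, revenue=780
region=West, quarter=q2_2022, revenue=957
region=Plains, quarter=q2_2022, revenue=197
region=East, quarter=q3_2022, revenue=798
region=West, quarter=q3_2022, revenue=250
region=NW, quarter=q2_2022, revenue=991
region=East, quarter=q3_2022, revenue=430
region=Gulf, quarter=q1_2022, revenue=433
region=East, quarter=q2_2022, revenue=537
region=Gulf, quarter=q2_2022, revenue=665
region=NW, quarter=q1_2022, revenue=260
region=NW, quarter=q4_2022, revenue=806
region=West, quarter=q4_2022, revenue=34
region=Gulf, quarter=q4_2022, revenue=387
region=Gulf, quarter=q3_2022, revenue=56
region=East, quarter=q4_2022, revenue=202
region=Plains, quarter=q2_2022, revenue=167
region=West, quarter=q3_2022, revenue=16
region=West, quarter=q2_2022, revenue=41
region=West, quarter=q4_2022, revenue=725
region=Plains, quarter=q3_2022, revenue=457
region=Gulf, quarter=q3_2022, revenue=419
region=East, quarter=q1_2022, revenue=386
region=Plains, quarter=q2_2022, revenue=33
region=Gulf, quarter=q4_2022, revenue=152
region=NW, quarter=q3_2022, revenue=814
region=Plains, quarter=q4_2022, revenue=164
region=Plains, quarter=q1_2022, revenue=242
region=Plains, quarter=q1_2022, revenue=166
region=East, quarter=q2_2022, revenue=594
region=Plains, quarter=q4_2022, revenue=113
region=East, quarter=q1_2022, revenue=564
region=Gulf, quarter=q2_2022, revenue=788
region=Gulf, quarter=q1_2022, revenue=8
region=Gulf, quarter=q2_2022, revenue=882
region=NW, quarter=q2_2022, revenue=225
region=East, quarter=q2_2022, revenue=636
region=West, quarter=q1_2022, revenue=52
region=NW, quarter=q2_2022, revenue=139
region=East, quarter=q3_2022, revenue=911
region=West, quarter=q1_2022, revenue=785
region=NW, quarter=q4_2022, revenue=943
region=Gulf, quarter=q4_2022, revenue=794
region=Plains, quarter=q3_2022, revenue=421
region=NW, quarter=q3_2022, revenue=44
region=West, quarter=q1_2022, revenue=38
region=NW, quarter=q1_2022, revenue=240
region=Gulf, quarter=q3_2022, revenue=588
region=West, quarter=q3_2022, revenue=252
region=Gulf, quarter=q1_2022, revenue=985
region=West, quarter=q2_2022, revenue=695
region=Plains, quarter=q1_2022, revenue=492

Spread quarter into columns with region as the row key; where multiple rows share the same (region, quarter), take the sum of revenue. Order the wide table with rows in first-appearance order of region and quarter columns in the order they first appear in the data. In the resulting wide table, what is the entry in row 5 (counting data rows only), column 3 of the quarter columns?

1426

With rows in first-appearance order of region, row 5 is region=Gulf. quarter columns in first-appearance order: q4_2022, q3_2022, q1_2022, q2_2022; column 3 is q1_2022.
Long rows with region=Gulf, quarter=q1_2022: 433 + 8 + 985 = 1426.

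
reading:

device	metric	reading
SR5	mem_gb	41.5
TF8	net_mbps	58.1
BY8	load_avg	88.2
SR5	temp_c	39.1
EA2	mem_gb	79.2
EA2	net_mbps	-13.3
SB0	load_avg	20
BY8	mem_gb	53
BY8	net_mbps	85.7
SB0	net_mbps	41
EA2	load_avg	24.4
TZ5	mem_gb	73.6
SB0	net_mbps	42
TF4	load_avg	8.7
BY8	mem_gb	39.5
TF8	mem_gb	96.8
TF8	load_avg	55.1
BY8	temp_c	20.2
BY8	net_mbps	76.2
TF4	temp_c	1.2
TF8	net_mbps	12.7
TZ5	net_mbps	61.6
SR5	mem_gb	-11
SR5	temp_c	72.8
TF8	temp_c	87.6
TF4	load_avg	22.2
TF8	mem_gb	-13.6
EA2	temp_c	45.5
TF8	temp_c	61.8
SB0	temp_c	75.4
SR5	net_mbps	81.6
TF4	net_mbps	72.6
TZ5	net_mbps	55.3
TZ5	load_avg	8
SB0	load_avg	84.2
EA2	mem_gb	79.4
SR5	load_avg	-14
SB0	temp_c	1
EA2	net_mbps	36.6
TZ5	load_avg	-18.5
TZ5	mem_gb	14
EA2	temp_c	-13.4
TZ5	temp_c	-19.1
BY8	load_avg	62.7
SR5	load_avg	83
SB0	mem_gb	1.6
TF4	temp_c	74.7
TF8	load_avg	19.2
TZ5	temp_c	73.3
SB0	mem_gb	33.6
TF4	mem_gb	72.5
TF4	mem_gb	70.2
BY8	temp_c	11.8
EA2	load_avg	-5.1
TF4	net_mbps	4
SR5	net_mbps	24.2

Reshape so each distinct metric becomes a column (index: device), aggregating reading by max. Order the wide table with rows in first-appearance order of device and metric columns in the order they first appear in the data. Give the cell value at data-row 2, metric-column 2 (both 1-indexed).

With rows in first-appearance order of device, row 2 is device=TF8. metric columns in first-appearance order: mem_gb, net_mbps, load_avg, temp_c; column 2 is net_mbps.
Long rows with device=TF8, metric=net_mbps: max(58.1, 12.7) = 58.1.

58.1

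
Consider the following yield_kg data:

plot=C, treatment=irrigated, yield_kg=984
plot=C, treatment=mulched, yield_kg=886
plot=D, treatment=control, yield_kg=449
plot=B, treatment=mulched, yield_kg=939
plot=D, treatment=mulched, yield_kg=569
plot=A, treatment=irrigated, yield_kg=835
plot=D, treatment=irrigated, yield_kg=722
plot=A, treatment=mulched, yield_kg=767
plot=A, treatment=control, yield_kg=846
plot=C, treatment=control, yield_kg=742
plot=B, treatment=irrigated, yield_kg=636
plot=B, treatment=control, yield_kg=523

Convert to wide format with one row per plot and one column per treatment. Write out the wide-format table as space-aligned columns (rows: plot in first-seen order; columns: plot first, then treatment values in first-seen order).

Columns: plot plus the 3 distinct treatment values (irrigated, mulched, control).
For example, row C column irrigated takes yield_kg=984 from the long row (C, irrigated).

plot  irrigated  mulched  control
C     984        886      742    
D     722        569      449    
B     636        939      523    
A     835        767      846    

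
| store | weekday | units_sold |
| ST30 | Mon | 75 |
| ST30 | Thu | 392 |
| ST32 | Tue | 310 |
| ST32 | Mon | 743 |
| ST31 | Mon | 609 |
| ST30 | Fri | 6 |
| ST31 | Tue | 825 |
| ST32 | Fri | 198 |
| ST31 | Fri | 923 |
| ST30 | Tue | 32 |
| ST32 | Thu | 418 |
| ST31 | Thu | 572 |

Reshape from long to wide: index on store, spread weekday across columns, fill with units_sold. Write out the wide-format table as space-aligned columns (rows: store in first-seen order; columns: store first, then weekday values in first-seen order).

Columns: store plus the 4 distinct weekday values (Mon, Thu, Tue, Fri).
For example, row ST30 column Mon takes units_sold=75 from the long row (ST30, Mon).

store  Mon  Thu  Tue  Fri
ST30   75   392  32   6  
ST32   743  418  310  198
ST31   609  572  825  923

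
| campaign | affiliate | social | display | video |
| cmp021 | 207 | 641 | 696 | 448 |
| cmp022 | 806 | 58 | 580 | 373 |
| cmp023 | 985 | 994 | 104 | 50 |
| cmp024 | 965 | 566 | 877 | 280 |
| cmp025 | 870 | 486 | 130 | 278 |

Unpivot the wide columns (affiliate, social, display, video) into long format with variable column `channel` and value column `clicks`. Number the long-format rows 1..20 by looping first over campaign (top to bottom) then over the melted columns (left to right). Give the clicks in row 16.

20 rows total (5 × 4). Row 16: index ⌊(16-1)/4⌋ = 3 into campaign → cmp024; (16-1) mod 4 = 3 into the melted columns → video.
So row 16 is (cmp024, video, 280); clicks = 280.

280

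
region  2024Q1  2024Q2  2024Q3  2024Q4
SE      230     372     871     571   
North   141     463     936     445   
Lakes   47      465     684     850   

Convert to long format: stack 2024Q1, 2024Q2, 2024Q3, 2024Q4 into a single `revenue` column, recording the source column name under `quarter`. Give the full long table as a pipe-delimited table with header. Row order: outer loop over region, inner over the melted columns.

Each (region, column) pair becomes one row: 3 × 4 = 12 rows.
For example, (SE, 2024Q1) → revenue=230.

| region | quarter | revenue |
| SE | 2024Q1 | 230 |
| SE | 2024Q2 | 372 |
| SE | 2024Q3 | 871 |
| SE | 2024Q4 | 571 |
| North | 2024Q1 | 141 |
| North | 2024Q2 | 463 |
| North | 2024Q3 | 936 |
| North | 2024Q4 | 445 |
| Lakes | 2024Q1 | 47 |
| Lakes | 2024Q2 | 465 |
| Lakes | 2024Q3 | 684 |
| Lakes | 2024Q4 | 850 |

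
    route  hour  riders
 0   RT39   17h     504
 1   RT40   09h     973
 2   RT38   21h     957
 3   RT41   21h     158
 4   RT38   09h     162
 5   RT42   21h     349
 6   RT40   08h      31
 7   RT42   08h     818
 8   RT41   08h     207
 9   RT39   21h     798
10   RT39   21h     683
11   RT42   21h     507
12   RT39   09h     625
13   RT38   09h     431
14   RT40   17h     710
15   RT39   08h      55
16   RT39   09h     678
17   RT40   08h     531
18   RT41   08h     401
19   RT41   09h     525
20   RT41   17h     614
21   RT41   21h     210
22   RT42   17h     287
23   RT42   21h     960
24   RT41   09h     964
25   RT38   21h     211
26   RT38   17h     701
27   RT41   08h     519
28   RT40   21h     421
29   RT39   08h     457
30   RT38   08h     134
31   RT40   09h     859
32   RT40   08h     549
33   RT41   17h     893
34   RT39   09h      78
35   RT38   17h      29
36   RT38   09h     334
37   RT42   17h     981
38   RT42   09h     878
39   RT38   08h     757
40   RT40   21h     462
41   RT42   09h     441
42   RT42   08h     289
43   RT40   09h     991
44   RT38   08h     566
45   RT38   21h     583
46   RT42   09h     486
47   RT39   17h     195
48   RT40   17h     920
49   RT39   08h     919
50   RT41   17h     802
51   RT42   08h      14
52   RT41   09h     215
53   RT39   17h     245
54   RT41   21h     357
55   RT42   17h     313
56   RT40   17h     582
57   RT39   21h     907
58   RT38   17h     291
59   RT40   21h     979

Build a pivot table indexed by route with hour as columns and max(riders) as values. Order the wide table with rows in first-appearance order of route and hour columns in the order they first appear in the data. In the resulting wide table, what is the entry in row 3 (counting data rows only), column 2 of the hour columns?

431

With rows in first-appearance order of route, row 3 is route=RT38. hour columns in first-appearance order: 17h, 09h, 21h, 08h; column 2 is 09h.
Long rows with route=RT38, hour=09h: max(162, 431, 334) = 431.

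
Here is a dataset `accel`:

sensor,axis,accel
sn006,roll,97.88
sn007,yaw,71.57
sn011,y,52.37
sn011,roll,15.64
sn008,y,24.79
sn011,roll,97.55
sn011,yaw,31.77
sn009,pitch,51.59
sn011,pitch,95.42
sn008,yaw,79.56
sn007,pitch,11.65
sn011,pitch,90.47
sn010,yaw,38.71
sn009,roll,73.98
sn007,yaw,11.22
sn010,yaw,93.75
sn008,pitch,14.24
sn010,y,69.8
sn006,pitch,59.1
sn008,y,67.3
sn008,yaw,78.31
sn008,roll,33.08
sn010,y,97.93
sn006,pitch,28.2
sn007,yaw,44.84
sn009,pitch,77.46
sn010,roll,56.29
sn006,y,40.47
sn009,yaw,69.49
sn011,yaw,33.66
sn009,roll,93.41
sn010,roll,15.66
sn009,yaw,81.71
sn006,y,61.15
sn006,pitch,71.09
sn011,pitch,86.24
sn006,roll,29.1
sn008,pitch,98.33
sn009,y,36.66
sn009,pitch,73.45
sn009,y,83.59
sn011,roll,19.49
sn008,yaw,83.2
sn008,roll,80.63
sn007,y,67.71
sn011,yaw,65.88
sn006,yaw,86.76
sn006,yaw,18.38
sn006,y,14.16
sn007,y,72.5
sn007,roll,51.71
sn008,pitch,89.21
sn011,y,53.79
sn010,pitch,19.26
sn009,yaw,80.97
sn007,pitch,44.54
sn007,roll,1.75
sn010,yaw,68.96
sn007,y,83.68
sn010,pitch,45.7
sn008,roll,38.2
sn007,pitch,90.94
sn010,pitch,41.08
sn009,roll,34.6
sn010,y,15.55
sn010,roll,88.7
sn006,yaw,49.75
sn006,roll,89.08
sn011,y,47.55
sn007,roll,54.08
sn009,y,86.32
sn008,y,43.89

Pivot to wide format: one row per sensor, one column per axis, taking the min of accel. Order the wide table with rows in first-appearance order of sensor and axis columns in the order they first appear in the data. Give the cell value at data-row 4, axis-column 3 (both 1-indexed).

With rows in first-appearance order of sensor, row 4 is sensor=sn008. axis columns in first-appearance order: roll, yaw, y, pitch; column 3 is y.
Long rows with sensor=sn008, axis=y: min(24.79, 67.3, 43.89) = 24.79.

24.79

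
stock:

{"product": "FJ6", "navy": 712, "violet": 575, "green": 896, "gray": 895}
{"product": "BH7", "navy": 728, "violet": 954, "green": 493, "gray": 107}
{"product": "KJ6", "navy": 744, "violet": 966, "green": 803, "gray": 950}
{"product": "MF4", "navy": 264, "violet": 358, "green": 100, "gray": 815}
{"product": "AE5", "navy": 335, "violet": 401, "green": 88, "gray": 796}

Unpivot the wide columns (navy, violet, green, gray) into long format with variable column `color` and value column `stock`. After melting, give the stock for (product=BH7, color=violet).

Unpivoting turns each (product, wide-column) pair into one long row.
The wide cell at row BH7, column violet holds 954, so the long row (BH7, violet) has stock=954.

954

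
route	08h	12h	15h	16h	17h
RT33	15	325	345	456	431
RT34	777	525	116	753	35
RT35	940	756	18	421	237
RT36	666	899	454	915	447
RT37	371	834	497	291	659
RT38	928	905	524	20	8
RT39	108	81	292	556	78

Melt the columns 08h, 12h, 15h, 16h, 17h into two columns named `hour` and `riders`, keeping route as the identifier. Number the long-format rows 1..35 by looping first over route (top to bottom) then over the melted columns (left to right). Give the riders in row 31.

108

35 rows total (7 × 5). Row 31: index ⌊(31-1)/5⌋ = 6 into route → RT39; (31-1) mod 5 = 0 into the melted columns → 08h.
So row 31 is (RT39, 08h, 108); riders = 108.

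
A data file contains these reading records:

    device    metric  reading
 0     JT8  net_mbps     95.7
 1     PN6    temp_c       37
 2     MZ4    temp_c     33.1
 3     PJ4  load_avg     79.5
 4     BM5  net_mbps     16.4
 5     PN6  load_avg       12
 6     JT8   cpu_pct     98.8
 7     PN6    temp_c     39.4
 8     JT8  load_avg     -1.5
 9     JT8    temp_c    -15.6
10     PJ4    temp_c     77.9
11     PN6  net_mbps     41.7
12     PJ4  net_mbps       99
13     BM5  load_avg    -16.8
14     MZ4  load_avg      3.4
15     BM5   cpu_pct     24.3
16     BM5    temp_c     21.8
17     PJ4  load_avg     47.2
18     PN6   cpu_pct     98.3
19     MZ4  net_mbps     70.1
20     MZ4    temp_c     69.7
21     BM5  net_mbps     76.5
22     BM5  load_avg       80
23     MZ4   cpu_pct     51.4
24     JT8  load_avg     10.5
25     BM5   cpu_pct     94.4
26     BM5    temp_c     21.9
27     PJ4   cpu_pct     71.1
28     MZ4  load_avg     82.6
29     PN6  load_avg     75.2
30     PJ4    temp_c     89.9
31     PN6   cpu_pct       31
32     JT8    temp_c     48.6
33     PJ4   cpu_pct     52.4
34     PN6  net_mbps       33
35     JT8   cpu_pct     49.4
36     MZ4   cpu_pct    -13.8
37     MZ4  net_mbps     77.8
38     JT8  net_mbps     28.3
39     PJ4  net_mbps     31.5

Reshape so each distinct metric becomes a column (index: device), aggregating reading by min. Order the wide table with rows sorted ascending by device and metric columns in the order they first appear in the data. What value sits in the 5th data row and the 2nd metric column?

37

With rows sorted ascending by device, row 5 is device=PN6. metric columns in first-appearance order: net_mbps, temp_c, load_avg, cpu_pct; column 2 is temp_c.
Long rows with device=PN6, metric=temp_c: min(37, 39.4) = 37.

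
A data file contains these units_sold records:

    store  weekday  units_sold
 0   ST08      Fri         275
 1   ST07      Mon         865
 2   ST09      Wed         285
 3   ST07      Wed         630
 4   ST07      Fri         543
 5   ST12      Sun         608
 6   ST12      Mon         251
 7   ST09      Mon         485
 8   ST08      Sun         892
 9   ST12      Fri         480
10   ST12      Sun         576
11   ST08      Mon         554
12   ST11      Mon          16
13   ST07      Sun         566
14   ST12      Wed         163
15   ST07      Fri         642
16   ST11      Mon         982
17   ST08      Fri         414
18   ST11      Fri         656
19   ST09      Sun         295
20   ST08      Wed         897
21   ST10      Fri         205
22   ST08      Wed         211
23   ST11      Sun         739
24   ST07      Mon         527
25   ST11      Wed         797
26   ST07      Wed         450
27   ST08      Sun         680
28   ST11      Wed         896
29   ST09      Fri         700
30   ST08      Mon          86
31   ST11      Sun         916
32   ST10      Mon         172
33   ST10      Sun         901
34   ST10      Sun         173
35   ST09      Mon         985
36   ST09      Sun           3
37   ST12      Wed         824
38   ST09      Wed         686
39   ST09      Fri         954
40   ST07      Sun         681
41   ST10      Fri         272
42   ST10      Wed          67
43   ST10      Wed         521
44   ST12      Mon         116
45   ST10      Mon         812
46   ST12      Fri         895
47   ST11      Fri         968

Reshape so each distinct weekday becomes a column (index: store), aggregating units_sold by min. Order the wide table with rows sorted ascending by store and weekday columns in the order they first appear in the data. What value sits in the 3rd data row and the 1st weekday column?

With rows sorted ascending by store, row 3 is store=ST09. weekday columns in first-appearance order: Fri, Mon, Wed, Sun; column 1 is Fri.
Long rows with store=ST09, weekday=Fri: min(700, 954) = 700.

700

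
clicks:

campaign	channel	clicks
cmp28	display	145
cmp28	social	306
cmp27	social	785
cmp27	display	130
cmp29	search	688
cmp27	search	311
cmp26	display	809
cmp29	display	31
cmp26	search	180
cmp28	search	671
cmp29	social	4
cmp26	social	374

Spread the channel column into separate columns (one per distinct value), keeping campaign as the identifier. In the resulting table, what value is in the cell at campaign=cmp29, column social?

4

Wide layout: rows indexed by campaign, columns are the 3 distinct channel values (display, social, search).
Cell (campaign=cmp29, channel=social) draws from the long row where campaign=cmp29 and channel=social, which has clicks=4.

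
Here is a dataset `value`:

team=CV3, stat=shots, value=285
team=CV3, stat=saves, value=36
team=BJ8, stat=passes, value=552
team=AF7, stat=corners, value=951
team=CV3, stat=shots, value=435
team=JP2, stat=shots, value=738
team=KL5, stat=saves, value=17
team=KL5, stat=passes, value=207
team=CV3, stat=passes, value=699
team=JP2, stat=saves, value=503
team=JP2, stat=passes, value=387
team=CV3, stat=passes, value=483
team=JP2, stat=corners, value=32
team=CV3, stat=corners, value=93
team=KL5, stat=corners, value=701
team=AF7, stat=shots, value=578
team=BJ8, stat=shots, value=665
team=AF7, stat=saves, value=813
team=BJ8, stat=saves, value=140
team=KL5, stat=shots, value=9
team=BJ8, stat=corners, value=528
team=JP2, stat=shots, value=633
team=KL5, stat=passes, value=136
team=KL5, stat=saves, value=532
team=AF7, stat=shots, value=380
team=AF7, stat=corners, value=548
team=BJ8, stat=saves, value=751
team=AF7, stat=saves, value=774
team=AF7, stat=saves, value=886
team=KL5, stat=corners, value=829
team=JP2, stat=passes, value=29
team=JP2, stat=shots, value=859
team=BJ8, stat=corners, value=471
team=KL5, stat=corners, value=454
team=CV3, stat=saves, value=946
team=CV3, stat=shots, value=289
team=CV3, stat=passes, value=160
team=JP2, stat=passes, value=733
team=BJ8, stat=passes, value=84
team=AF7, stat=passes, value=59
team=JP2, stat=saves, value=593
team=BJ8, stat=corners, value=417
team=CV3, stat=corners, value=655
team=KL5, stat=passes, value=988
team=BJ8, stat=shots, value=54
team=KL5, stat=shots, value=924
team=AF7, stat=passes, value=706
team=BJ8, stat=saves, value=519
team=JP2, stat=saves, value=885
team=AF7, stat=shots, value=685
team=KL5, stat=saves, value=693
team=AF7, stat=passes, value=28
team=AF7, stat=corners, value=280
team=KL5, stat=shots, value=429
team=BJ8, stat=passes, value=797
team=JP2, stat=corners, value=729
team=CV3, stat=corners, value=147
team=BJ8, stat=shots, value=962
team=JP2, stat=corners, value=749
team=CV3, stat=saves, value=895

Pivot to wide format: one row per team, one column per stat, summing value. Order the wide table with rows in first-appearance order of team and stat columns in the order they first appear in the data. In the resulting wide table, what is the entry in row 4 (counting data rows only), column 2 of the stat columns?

1981

With rows in first-appearance order of team, row 4 is team=JP2. stat columns in first-appearance order: shots, saves, passes, corners; column 2 is saves.
Long rows with team=JP2, stat=saves: 503 + 593 + 885 = 1981.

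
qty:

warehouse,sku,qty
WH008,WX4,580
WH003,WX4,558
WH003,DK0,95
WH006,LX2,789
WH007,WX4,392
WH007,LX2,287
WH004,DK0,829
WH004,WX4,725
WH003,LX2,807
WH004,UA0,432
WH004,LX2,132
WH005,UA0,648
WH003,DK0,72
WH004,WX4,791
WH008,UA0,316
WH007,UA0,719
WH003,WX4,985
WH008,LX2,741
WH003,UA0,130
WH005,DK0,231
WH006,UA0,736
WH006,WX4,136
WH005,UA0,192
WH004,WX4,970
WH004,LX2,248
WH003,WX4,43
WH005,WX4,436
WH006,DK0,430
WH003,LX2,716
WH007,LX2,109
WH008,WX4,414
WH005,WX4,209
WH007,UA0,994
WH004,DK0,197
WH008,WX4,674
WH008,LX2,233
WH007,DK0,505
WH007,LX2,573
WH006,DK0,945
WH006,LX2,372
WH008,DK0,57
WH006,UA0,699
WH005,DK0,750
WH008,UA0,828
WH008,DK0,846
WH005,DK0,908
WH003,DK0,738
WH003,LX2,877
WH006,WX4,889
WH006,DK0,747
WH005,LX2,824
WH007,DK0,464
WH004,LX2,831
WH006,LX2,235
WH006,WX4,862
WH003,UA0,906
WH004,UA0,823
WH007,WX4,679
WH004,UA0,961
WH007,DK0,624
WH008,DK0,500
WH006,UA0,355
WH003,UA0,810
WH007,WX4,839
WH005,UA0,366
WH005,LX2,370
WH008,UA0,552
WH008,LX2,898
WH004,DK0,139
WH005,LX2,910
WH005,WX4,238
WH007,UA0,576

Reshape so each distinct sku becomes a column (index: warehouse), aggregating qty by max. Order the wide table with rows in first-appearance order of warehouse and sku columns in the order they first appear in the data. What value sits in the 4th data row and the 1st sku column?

839

With rows in first-appearance order of warehouse, row 4 is warehouse=WH007. sku columns in first-appearance order: WX4, DK0, LX2, UA0; column 1 is WX4.
Long rows with warehouse=WH007, sku=WX4: max(392, 679, 839) = 839.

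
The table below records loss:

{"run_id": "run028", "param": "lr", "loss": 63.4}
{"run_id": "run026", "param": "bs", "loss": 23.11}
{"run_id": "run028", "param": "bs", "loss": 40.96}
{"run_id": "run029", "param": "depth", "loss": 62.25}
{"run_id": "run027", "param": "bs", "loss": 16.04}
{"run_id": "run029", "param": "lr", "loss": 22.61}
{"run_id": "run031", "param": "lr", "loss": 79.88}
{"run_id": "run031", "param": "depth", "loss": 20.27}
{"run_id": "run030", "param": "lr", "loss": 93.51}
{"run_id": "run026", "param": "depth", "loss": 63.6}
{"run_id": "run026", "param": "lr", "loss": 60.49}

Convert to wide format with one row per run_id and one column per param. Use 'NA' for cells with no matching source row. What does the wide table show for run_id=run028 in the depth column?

No long-format row has run_id=run028 and param=depth, so the cell is NA.

NA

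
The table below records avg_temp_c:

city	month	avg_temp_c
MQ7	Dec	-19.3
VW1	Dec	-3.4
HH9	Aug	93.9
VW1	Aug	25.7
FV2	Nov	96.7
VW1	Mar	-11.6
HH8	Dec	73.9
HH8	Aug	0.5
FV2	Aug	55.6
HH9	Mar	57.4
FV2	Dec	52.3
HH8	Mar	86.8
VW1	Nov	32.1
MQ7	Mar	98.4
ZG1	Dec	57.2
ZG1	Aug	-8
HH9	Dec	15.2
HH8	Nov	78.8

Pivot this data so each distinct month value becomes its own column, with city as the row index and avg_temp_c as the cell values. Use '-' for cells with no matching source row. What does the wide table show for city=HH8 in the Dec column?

The long row with city=HH8, month=Dec has avg_temp_c=73.9.

73.9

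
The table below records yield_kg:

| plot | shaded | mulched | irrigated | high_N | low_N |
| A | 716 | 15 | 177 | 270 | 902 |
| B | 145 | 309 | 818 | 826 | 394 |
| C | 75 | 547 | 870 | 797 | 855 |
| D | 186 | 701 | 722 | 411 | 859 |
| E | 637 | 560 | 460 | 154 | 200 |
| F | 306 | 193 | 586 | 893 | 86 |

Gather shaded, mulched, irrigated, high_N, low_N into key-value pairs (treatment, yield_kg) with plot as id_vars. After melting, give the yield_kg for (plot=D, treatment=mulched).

701

Unpivoting turns each (plot, wide-column) pair into one long row.
The wide cell at row D, column mulched holds 701, so the long row (D, mulched) has yield_kg=701.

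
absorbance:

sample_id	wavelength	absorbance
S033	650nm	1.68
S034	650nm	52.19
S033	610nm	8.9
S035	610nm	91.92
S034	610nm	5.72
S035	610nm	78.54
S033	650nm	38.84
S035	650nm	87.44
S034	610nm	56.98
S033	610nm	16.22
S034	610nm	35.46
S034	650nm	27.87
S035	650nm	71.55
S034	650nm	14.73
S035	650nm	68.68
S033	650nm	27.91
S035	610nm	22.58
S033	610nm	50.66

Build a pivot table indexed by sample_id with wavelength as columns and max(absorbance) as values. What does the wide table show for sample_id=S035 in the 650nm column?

Rows with sample_id=S035 and wavelength=650nm: absorbance values are 87.44, 71.55, 68.68.
max(87.44, 71.55, 68.68) = 87.44.

87.44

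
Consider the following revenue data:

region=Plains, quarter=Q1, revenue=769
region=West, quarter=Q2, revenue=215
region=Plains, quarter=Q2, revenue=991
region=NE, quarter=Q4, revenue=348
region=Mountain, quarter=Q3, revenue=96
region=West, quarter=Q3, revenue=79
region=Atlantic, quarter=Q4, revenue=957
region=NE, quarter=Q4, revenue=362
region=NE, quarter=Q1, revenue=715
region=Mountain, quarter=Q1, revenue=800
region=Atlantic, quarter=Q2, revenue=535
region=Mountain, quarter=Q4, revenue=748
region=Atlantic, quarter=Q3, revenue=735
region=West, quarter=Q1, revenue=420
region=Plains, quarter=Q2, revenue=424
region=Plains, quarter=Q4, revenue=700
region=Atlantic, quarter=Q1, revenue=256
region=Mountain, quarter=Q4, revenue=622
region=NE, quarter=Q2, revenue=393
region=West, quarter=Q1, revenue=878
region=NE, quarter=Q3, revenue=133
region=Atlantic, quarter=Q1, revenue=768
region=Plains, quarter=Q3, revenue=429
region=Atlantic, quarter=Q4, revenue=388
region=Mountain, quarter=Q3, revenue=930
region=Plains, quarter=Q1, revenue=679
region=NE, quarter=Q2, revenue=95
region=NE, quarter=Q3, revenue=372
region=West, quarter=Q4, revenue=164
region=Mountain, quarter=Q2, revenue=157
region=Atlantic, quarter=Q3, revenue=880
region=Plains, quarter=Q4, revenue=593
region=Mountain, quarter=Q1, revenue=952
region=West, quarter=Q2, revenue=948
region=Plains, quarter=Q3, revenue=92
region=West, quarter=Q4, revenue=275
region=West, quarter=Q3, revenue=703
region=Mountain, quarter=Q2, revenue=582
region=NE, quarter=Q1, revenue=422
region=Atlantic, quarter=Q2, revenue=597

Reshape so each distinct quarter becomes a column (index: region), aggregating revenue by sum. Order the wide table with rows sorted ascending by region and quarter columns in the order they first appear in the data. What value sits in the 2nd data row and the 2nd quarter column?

With rows sorted ascending by region, row 2 is region=Mountain. quarter columns in first-appearance order: Q1, Q2, Q4, Q3; column 2 is Q2.
Long rows with region=Mountain, quarter=Q2: 157 + 582 = 739.

739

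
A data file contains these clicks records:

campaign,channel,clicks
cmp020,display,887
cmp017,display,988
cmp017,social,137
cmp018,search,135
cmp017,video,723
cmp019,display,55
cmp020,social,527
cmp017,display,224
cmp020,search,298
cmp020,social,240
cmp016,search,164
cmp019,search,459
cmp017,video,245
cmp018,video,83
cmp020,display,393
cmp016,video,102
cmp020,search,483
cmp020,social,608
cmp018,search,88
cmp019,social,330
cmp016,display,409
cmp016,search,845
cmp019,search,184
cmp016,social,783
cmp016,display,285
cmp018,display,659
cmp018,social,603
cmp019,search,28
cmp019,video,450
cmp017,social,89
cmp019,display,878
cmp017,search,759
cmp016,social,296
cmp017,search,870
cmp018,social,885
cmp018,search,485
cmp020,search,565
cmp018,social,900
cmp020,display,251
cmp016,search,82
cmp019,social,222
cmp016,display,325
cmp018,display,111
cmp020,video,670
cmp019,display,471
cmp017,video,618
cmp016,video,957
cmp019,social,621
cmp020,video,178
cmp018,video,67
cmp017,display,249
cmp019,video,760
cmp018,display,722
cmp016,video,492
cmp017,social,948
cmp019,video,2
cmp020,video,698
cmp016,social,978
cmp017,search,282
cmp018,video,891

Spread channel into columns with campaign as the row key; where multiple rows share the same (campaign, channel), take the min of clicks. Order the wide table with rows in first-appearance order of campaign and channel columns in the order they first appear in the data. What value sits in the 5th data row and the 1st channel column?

285

With rows in first-appearance order of campaign, row 5 is campaign=cmp016. channel columns in first-appearance order: display, social, search, video; column 1 is display.
Long rows with campaign=cmp016, channel=display: min(409, 285, 325) = 285.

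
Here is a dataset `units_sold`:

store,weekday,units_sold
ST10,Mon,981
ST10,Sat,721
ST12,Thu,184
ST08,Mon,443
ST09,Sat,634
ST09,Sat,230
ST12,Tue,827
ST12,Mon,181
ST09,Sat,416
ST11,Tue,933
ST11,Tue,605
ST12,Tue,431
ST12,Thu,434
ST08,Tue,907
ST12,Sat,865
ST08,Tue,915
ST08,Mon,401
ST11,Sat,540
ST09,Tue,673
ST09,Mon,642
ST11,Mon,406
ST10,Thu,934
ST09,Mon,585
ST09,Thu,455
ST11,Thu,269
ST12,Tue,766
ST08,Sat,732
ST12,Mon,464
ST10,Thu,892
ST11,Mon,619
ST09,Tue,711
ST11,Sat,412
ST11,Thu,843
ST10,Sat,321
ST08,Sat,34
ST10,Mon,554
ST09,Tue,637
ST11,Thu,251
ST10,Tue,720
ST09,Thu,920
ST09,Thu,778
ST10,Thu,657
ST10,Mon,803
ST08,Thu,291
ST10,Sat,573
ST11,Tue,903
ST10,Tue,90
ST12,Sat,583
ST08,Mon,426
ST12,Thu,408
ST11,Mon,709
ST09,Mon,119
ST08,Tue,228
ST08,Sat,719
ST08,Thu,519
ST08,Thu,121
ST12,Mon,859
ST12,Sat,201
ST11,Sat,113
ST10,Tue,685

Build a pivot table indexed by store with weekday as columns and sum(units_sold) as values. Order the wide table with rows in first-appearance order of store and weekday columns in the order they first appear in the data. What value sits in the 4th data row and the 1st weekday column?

With rows in first-appearance order of store, row 4 is store=ST09. weekday columns in first-appearance order: Mon, Sat, Thu, Tue; column 1 is Mon.
Long rows with store=ST09, weekday=Mon: 642 + 585 + 119 = 1346.

1346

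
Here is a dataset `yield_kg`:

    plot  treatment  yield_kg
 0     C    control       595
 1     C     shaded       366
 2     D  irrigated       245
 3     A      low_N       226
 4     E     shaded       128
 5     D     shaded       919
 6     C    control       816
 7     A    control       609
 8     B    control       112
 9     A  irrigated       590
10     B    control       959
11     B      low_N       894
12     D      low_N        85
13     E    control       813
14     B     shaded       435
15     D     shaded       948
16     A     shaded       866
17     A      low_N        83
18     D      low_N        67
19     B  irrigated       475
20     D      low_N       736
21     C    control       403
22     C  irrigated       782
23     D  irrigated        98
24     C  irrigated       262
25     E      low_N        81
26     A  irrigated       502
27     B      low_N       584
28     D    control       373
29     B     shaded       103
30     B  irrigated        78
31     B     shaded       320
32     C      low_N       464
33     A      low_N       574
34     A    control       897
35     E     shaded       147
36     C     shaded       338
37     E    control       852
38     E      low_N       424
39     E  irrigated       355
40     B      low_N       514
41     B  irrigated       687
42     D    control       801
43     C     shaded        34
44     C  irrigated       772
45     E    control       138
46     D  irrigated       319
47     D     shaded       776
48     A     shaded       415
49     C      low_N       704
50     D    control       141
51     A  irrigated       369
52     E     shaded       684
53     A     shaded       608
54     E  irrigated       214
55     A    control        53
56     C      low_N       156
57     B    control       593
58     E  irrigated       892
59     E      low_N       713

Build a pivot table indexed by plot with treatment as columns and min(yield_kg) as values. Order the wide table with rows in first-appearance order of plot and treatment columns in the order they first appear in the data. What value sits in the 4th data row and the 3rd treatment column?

214

With rows in first-appearance order of plot, row 4 is plot=E. treatment columns in first-appearance order: control, shaded, irrigated, low_N; column 3 is irrigated.
Long rows with plot=E, treatment=irrigated: min(355, 214, 892) = 214.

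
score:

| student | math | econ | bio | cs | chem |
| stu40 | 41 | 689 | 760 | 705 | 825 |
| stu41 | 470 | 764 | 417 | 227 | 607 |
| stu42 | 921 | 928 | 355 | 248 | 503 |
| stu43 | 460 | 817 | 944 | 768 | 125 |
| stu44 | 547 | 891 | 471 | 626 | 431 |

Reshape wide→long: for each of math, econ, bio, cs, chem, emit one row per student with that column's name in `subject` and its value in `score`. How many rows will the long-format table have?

25

5 student values × 5 melted columns = 25 rows.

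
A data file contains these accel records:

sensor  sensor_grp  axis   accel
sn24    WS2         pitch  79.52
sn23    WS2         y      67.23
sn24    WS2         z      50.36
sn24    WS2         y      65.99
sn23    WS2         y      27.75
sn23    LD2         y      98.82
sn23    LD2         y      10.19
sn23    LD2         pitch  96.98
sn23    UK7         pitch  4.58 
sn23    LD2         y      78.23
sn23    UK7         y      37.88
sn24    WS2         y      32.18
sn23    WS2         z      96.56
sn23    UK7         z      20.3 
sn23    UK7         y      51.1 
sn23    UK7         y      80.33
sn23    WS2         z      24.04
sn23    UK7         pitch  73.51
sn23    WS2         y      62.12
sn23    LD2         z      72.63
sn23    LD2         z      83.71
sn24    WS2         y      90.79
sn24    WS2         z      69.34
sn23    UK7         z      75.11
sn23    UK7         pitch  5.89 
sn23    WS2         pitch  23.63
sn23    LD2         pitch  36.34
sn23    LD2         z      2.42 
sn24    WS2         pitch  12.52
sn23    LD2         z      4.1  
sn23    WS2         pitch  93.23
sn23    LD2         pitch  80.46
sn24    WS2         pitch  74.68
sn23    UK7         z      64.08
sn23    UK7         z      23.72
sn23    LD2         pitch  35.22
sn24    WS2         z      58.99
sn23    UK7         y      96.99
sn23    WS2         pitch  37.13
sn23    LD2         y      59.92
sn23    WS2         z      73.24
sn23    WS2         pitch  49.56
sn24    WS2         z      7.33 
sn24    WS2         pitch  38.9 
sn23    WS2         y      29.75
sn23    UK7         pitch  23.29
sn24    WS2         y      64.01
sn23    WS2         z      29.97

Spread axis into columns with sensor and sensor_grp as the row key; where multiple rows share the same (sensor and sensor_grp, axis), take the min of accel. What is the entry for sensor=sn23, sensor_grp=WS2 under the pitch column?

23.63

Rows with sensor=sn23, sensor_grp=WS2 and axis=pitch: accel values are 23.63, 93.23, 37.13, 49.56.
min(23.63, 93.23, 37.13, 49.56) = 23.63.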